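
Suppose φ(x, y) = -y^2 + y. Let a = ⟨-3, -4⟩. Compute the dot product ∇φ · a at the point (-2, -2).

∂φ/∂x = 0
∂φ/∂y = -2*y + 1
∇φ at (-2, -2) = (0, 5)
∇φ · a = (0)(-3) + (5)(-4) = -20

-20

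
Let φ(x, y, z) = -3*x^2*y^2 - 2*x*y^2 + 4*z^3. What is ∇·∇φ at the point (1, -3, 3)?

∂²φ/∂x² = -6*y^2
∂²φ/∂y² = -2*x*(3*x + 2)
∂²φ/∂z² = 24*z
∇²φ = -6*x^2 - 4*x - 6*y^2 + 24*z
At (1, -3, 3): 8.

8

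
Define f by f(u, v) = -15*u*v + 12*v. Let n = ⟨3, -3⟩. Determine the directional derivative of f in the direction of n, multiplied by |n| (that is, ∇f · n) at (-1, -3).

54

∂f/∂u = -15*v
∂f/∂v = -15*u + 12
∇f at (-1, -3) = (45, 27)
∇f · n = (45)(3) + (27)(-3) = 54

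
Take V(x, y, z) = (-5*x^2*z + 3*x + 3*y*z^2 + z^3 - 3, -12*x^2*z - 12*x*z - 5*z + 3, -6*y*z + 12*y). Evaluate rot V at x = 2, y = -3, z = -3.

(∇×V)₁ = ∂V₃/∂y − ∂V₂/∂z = 12*x^2 + 12*x - 6*z + 17
(∇×V)₂ = ∂V₁/∂z − ∂V₃/∂x = -5*x^2 + 6*y*z + 3*z^2
(∇×V)₃ = ∂V₂/∂x − ∂V₁/∂y = -24*x*z - 3*z^2 - 12*z
∇×V = (12*x^2 + 12*x - 6*z + 17, -5*x^2 + 6*y*z + 3*z^2, -24*x*z - 3*z^2 - 12*z)
At (2, -3, -3): (107, 61, 153).

(107, 61, 153)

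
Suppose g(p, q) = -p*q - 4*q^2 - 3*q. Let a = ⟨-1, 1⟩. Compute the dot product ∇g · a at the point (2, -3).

16

∂g/∂p = -q
∂g/∂q = -p - 8*q - 3
∇g at (2, -3) = (3, 19)
∇g · a = (3)(-1) + (19)(1) = 16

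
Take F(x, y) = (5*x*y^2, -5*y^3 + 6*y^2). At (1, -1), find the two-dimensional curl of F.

∂F₂/∂x = 0
∂F₁/∂y = 10*x*y
Scalar curl = -10*x*y
At (1, -1): 10.

10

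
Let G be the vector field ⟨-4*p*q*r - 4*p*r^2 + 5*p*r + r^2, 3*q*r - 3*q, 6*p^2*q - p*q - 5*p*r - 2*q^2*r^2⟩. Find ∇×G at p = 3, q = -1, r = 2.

(∇×G)₁ = ∂G₃/∂q − ∂G₂/∂r = 6*p^2 - p - 4*q*r^2 - 3*q
(∇×G)₂ = ∂G₁/∂r − ∂G₃/∂p = -16*p*q - 8*p*r + 5*p + q + 7*r
(∇×G)₃ = ∂G₂/∂p − ∂G₁/∂q = 4*p*r
∇×G = (6*p^2 - p - 4*q*r^2 - 3*q, -16*p*q - 8*p*r + 5*p + q + 7*r, 4*p*r)
At (3, -1, 2): (70, 28, 24).

(70, 28, 24)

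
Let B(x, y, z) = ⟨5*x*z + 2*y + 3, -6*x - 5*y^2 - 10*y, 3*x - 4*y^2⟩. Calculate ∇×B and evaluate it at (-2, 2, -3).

(∇×B)₁ = ∂B₃/∂y − ∂B₂/∂z = -8*y
(∇×B)₂ = ∂B₁/∂z − ∂B₃/∂x = 5*x - 3
(∇×B)₃ = ∂B₂/∂x − ∂B₁/∂y = -8
∇×B = (-8*y, 5*x - 3, -8)
At (-2, 2, -3): (-16, -13, -8).

(-16, -13, -8)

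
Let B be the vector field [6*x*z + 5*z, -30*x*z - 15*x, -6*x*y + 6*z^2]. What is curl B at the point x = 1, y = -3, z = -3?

(∇×B)₁ = ∂B₃/∂y − ∂B₂/∂z = 24*x
(∇×B)₂ = ∂B₁/∂z − ∂B₃/∂x = 6*x + 6*y + 5
(∇×B)₃ = ∂B₂/∂x − ∂B₁/∂y = -30*z - 15
∇×B = (24*x, 6*x + 6*y + 5, -30*z - 15)
At (1, -3, -3): (24, -7, 75).

(24, -7, 75)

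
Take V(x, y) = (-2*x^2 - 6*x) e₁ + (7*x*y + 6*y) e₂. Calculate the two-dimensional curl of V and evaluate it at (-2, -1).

-7

∂V₂/∂x = 7*y
∂V₁/∂y = 0
Scalar curl = 7*y
At (-2, -1): -7.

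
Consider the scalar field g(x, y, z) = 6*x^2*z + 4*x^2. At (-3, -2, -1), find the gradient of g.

∂g/∂x = 12*x*z + 8*x
∂g/∂y = 0
∂g/∂z = 6*x^2
∇g = (12*x*z + 8*x, 0, 6*x^2)
At (-3, -2, -1): (12, 0, 54).

(12, 0, 54)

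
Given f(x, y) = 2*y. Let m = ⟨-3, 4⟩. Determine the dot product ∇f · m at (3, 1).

8

∂f/∂x = 0
∂f/∂y = 2
∇f at (3, 1) = (0, 2)
∇f · m = (0)(-3) + (2)(4) = 8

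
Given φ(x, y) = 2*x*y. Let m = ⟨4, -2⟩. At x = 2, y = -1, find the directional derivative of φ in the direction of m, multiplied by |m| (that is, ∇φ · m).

∂φ/∂x = 2*y
∂φ/∂y = 2*x
∇φ at (2, -1) = (-2, 4)
∇φ · m = (-2)(4) + (4)(-2) = -16

-16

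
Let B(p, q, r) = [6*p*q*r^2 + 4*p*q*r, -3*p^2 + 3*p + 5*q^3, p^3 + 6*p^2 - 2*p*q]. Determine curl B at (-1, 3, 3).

(2, -105, 75)

(∇×B)₁ = ∂B₃/∂q − ∂B₂/∂r = -2*p
(∇×B)₂ = ∂B₁/∂r − ∂B₃/∂p = -3*p^2 + 12*p*q*r + 4*p*q - 12*p + 2*q
(∇×B)₃ = ∂B₂/∂p − ∂B₁/∂q = -6*p*r^2 - 4*p*r - 6*p + 3
∇×B = (-2*p, -3*p^2 + 12*p*q*r + 4*p*q - 12*p + 2*q, -6*p*r^2 - 4*p*r - 6*p + 3)
At (-1, 3, 3): (2, -105, 75).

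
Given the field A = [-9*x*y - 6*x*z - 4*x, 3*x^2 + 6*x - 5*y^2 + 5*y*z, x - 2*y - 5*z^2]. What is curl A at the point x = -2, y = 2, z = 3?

(∇×A)₁ = ∂A₃/∂y − ∂A₂/∂z = -5*y - 2
(∇×A)₂ = ∂A₁/∂z − ∂A₃/∂x = -6*x - 1
(∇×A)₃ = ∂A₂/∂x − ∂A₁/∂y = 15*x + 6
∇×A = (-5*y - 2, -6*x - 1, 15*x + 6)
At (-2, 2, 3): (-12, 11, -24).

(-12, 11, -24)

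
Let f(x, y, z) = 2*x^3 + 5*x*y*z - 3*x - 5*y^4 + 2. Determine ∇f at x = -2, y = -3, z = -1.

∂f/∂x = 6*x^2 + 5*y*z - 3
∂f/∂y = 5*x*z - 20*y^3
∂f/∂z = 5*x*y
∇f = (6*x^2 + 5*y*z - 3, 5*x*z - 20*y^3, 5*x*y)
At (-2, -3, -1): (36, 550, 30).

(36, 550, 30)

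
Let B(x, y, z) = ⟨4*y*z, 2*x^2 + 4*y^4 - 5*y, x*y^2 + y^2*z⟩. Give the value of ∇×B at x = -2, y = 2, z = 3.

(∇×B)₁ = ∂B₃/∂y − ∂B₂/∂z = 2*x*y + 2*y*z
(∇×B)₂ = ∂B₁/∂z − ∂B₃/∂x = -y^2 + 4*y
(∇×B)₃ = ∂B₂/∂x − ∂B₁/∂y = 4*x - 4*z
∇×B = (2*x*y + 2*y*z, -y^2 + 4*y, 4*x - 4*z)
At (-2, 2, 3): (4, 4, -20).

(4, 4, -20)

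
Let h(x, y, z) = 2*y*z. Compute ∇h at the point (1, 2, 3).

∂h/∂x = 0
∂h/∂y = 2*z
∂h/∂z = 2*y
∇h = (0, 2*z, 2*y)
At (1, 2, 3): (0, 6, 4).

(0, 6, 4)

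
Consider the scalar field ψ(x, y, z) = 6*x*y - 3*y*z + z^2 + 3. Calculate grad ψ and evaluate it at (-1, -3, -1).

∂ψ/∂x = 6*y
∂ψ/∂y = 6*x - 3*z
∂ψ/∂z = -3*y + 2*z
∇ψ = (6*y, 6*x - 3*z, -3*y + 2*z)
At (-1, -3, -1): (-18, -3, 7).

(-18, -3, 7)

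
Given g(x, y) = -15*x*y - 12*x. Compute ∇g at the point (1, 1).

∂g/∂x = -15*y - 12
∂g/∂y = -15*x
∇g = (-15*y - 12, -15*x)
At (1, 1): (-27, -15).

(-27, -15)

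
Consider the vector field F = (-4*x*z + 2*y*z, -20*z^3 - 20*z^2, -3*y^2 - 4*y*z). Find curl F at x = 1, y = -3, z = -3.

(∇×F)₁ = ∂F₃/∂y − ∂F₂/∂z = -6*y + 60*z^2 + 36*z
(∇×F)₂ = ∂F₁/∂z − ∂F₃/∂x = -4*x + 2*y
(∇×F)₃ = ∂F₂/∂x − ∂F₁/∂y = -2*z
∇×F = (-6*y + 60*z^2 + 36*z, -4*x + 2*y, -2*z)
At (1, -3, -3): (450, -10, 6).

(450, -10, 6)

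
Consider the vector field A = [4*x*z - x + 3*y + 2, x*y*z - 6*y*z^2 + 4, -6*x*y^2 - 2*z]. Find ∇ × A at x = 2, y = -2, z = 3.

(∇×A)₁ = ∂A₃/∂y − ∂A₂/∂z = -13*x*y + 12*y*z
(∇×A)₂ = ∂A₁/∂z − ∂A₃/∂x = 4*x + 6*y^2
(∇×A)₃ = ∂A₂/∂x − ∂A₁/∂y = y*z - 3
∇×A = (-13*x*y + 12*y*z, 4*x + 6*y^2, y*z - 3)
At (2, -2, 3): (-20, 32, -9).

(-20, 32, -9)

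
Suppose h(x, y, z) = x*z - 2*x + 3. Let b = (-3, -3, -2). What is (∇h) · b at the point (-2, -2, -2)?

16

∂h/∂x = z - 2
∂h/∂y = 0
∂h/∂z = x
∇h at (-2, -2, -2) = (-4, 0, -2)
∇h · b = (-4)(-3) + (0)(-3) + (-2)(-2) = 16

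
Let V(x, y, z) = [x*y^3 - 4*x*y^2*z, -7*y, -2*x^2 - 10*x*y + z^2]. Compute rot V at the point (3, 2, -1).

(∇×V)₁ = ∂V₃/∂y − ∂V₂/∂z = -10*x
(∇×V)₂ = ∂V₁/∂z − ∂V₃/∂x = -4*x*y^2 + 4*x + 10*y
(∇×V)₃ = ∂V₂/∂x − ∂V₁/∂y = -3*x*y^2 + 8*x*y*z
∇×V = (-10*x, -4*x*y^2 + 4*x + 10*y, -3*x*y^2 + 8*x*y*z)
At (3, 2, -1): (-30, -16, -84).

(-30, -16, -84)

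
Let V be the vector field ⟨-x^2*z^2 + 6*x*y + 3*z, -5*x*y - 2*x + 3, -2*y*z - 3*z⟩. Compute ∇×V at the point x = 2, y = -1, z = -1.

(2, 11, -9)

(∇×V)₁ = ∂V₃/∂y − ∂V₂/∂z = -2*z
(∇×V)₂ = ∂V₁/∂z − ∂V₃/∂x = -2*x^2*z + 3
(∇×V)₃ = ∂V₂/∂x − ∂V₁/∂y = -6*x - 5*y - 2
∇×V = (-2*z, -2*x^2*z + 3, -6*x - 5*y - 2)
At (2, -1, -1): (2, 11, -9).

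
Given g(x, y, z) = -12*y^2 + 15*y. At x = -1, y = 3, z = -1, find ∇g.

∂g/∂x = 0
∂g/∂y = -24*y + 15
∂g/∂z = 0
∇g = (0, -24*y + 15, 0)
At (-1, 3, -1): (0, -57, 0).

(0, -57, 0)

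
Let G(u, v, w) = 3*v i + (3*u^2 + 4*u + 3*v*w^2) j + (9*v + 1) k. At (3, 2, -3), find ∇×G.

(45, 0, 19)

(∇×G)₁ = ∂G₃/∂v − ∂G₂/∂w = -6*v*w + 9
(∇×G)₂ = ∂G₁/∂w − ∂G₃/∂u = 0
(∇×G)₃ = ∂G₂/∂u − ∂G₁/∂v = 6*u + 1
∇×G = (-6*v*w + 9, 0, 6*u + 1)
At (3, 2, -3): (45, 0, 19).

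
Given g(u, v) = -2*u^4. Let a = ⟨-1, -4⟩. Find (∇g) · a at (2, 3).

64

∂g/∂u = -8*u^3
∂g/∂v = 0
∇g at (2, 3) = (-64, 0)
∇g · a = (-64)(-1) + (0)(-4) = 64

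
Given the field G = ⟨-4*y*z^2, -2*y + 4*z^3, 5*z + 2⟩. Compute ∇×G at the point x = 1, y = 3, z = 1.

(∇×G)₁ = ∂G₃/∂y − ∂G₂/∂z = -12*z^2
(∇×G)₂ = ∂G₁/∂z − ∂G₃/∂x = -8*y*z
(∇×G)₃ = ∂G₂/∂x − ∂G₁/∂y = 4*z^2
∇×G = (-12*z^2, -8*y*z, 4*z^2)
At (1, 3, 1): (-12, -24, 4).

(-12, -24, 4)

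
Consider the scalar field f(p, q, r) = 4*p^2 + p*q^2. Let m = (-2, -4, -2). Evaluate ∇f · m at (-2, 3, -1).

∂f/∂p = 8*p + q^2
∂f/∂q = 2*p*q
∂f/∂r = 0
∇f at (-2, 3, -1) = (-7, -12, 0)
∇f · m = (-7)(-2) + (-12)(-4) + (0)(-2) = 62

62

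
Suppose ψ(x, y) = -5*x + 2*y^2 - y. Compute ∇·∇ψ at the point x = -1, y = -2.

4

∂²ψ/∂x² = 0
∂²ψ/∂y² = 4
∇²ψ = 4
At (-1, -2): 4.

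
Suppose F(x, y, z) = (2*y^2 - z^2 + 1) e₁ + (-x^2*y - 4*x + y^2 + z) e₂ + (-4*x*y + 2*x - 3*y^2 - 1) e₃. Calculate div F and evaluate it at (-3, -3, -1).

∂F₁/∂x = 0
∂F₂/∂y = -x^2 + 2*y
∂F₃/∂z = 0
∇·F = -x^2 + 2*y
At (-3, -3, -1): -15.

-15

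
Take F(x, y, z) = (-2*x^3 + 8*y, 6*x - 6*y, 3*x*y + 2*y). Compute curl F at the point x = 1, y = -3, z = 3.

(∇×F)₁ = ∂F₃/∂y − ∂F₂/∂z = 3*x + 2
(∇×F)₂ = ∂F₁/∂z − ∂F₃/∂x = -3*y
(∇×F)₃ = ∂F₂/∂x − ∂F₁/∂y = -2
∇×F = (3*x + 2, -3*y, -2)
At (1, -3, 3): (5, 9, -2).

(5, 9, -2)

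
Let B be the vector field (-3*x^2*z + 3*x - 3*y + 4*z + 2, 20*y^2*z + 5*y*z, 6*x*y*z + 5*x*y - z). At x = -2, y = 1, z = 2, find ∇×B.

(∇×B)₁ = ∂B₃/∂y − ∂B₂/∂z = 6*x*z + 5*x - 20*y^2 - 5*y
(∇×B)₂ = ∂B₁/∂z − ∂B₃/∂x = -3*x^2 - 6*y*z - 5*y + 4
(∇×B)₃ = ∂B₂/∂x − ∂B₁/∂y = 3
∇×B = (6*x*z + 5*x - 20*y^2 - 5*y, -3*x^2 - 6*y*z - 5*y + 4, 3)
At (-2, 1, 2): (-59, -25, 3).

(-59, -25, 3)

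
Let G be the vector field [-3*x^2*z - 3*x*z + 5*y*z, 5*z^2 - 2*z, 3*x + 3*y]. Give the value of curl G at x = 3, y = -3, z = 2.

(∇×G)₁ = ∂G₃/∂y − ∂G₂/∂z = -10*z + 5
(∇×G)₂ = ∂G₁/∂z − ∂G₃/∂x = -3*x^2 - 3*x + 5*y - 3
(∇×G)₃ = ∂G₂/∂x − ∂G₁/∂y = -5*z
∇×G = (-10*z + 5, -3*x^2 - 3*x + 5*y - 3, -5*z)
At (3, -3, 2): (-15, -54, -10).

(-15, -54, -10)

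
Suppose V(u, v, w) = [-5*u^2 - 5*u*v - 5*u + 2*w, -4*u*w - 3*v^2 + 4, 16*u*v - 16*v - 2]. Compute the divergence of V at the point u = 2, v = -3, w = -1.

∂V₁/∂u = -10*u - 5*v - 5
∂V₂/∂v = -6*v
∂V₃/∂w = 0
∇·V = -10*u - 11*v - 5
At (2, -3, -1): 8.

8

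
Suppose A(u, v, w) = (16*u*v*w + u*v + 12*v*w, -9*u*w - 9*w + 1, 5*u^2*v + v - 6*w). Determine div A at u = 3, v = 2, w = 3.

∂A₁/∂u = 16*v*w + v
∂A₂/∂v = 0
∂A₃/∂w = -6
∇·A = 16*v*w + v - 6
At (3, 2, 3): 92.

92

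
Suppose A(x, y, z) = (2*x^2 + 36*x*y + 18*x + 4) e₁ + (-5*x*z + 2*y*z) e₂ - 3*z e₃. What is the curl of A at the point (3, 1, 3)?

(13, 0, -123)

(∇×A)₁ = ∂A₃/∂y − ∂A₂/∂z = 5*x - 2*y
(∇×A)₂ = ∂A₁/∂z − ∂A₃/∂x = 0
(∇×A)₃ = ∂A₂/∂x − ∂A₁/∂y = -36*x - 5*z
∇×A = (5*x - 2*y, 0, -36*x - 5*z)
At (3, 1, 3): (13, 0, -123).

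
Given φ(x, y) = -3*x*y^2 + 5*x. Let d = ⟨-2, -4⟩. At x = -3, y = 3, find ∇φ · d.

-172

∂φ/∂x = -3*y^2 + 5
∂φ/∂y = -6*x*y
∇φ at (-3, 3) = (-22, 54)
∇φ · d = (-22)(-2) + (54)(-4) = -172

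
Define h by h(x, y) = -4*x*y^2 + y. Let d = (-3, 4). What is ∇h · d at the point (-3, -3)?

∂h/∂x = -4*y^2
∂h/∂y = -8*x*y + 1
∇h at (-3, -3) = (-36, -71)
∇h · d = (-36)(-3) + (-71)(4) = -176

-176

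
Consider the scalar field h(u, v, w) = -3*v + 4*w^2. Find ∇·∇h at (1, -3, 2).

∂²h/∂u² = 0
∂²h/∂v² = 0
∂²h/∂w² = 8
∇²h = 8
At (1, -3, 2): 8.

8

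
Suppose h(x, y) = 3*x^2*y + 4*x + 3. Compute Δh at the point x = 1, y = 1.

6

∂²h/∂x² = 6*y
∂²h/∂y² = 0
∇²h = 6*y
At (1, 1): 6.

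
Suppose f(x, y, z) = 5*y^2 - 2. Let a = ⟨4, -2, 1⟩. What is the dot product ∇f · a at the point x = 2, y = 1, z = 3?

∂f/∂x = 0
∂f/∂y = 10*y
∂f/∂z = 0
∇f at (2, 1, 3) = (0, 10, 0)
∇f · a = (0)(4) + (10)(-2) + (0)(1) = -20

-20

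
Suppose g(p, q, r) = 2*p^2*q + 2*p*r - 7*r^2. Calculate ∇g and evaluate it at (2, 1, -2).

∂g/∂p = 4*p*q + 2*r
∂g/∂q = 2*p^2
∂g/∂r = 2*p - 14*r
∇g = (4*p*q + 2*r, 2*p^2, 2*p - 14*r)
At (2, 1, -2): (4, 8, 32).

(4, 8, 32)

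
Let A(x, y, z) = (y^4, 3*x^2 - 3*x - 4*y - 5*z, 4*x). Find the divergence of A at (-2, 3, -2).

∂A₁/∂x = 0
∂A₂/∂y = -4
∂A₃/∂z = 0
∇·A = -4
At (-2, 3, -2): -4.

-4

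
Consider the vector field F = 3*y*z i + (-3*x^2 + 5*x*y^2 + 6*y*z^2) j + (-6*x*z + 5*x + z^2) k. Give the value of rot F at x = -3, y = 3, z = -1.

(∇×F)₁ = ∂F₃/∂y − ∂F₂/∂z = -12*y*z
(∇×F)₂ = ∂F₁/∂z − ∂F₃/∂x = 3*y + 6*z - 5
(∇×F)₃ = ∂F₂/∂x − ∂F₁/∂y = -6*x + 5*y^2 - 3*z
∇×F = (-12*y*z, 3*y + 6*z - 5, -6*x + 5*y^2 - 3*z)
At (-3, 3, -1): (36, -2, 66).

(36, -2, 66)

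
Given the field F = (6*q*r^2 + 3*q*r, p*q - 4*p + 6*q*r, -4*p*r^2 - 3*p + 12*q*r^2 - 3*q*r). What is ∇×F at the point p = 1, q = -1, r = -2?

(60, 40, -23)

(∇×F)₁ = ∂F₃/∂q − ∂F₂/∂r = -6*q + 12*r^2 - 3*r
(∇×F)₂ = ∂F₁/∂r − ∂F₃/∂p = 12*q*r + 3*q + 4*r^2 + 3
(∇×F)₃ = ∂F₂/∂p − ∂F₁/∂q = q - 6*r^2 - 3*r - 4
∇×F = (-6*q + 12*r^2 - 3*r, 12*q*r + 3*q + 4*r^2 + 3, q - 6*r^2 - 3*r - 4)
At (1, -1, -2): (60, 40, -23).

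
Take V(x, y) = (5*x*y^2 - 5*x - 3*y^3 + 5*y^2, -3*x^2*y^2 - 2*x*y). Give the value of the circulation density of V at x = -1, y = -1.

17

∂V₂/∂x = -6*x*y^2 - 2*y
∂V₁/∂y = 10*x*y - 9*y^2 + 10*y
Scalar curl = -6*x*y^2 - 10*x*y + 9*y^2 - 12*y
At (-1, -1): 17.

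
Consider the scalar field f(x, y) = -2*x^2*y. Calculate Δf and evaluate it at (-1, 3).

-12

∂²f/∂x² = -4*y
∂²f/∂y² = 0
∇²f = -4*y
At (-1, 3): -12.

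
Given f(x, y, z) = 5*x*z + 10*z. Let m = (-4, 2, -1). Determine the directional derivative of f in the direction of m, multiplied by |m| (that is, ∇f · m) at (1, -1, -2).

∂f/∂x = 5*z
∂f/∂y = 0
∂f/∂z = 5*x + 10
∇f at (1, -1, -2) = (-10, 0, 15)
∇f · m = (-10)(-4) + (0)(2) + (15)(-1) = 25

25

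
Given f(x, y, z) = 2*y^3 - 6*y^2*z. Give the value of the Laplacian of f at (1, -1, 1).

-24

∂²f/∂x² = 0
∂²f/∂y² = 12*(y - z)
∂²f/∂z² = 0
∇²f = 12*y - 12*z
At (1, -1, 1): -24.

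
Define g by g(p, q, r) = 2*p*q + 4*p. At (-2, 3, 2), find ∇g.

(10, -4, 0)

∂g/∂p = 2*q + 4
∂g/∂q = 2*p
∂g/∂r = 0
∇g = (2*q + 4, 2*p, 0)
At (-2, 3, 2): (10, -4, 0).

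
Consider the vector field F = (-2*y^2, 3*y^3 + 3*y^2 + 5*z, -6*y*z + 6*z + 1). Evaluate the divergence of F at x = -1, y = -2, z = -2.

42

∂F₁/∂x = 0
∂F₂/∂y = 9*y^2 + 6*y
∂F₃/∂z = -6*y + 6
∇·F = 9*y^2 + 6
At (-1, -2, -2): 42.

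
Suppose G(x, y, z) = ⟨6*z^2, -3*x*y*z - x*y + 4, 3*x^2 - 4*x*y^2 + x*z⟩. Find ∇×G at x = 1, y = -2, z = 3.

(10, 43, 20)

(∇×G)₁ = ∂G₃/∂y − ∂G₂/∂z = -5*x*y
(∇×G)₂ = ∂G₁/∂z − ∂G₃/∂x = -6*x + 4*y^2 + 11*z
(∇×G)₃ = ∂G₂/∂x − ∂G₁/∂y = -3*y*z - y
∇×G = (-5*x*y, -6*x + 4*y^2 + 11*z, -3*y*z - y)
At (1, -2, 3): (10, 43, 20).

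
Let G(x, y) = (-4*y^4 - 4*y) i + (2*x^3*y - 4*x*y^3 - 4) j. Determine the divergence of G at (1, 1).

∂G₁/∂x = 0
∂G₂/∂y = 2*x^3 - 12*x*y^2
∇·G = 2*x^3 - 12*x*y^2
At (1, 1): -10.

-10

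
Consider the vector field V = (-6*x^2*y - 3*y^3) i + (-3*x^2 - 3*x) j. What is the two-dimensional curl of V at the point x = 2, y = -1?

∂V₂/∂x = -6*x - 3
∂V₁/∂y = -6*x^2 - 9*y^2
Scalar curl = 6*x^2 - 6*x + 9*y^2 - 3
At (2, -1): 18.

18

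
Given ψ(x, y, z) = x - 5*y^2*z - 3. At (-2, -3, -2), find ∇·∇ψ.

20

∂²ψ/∂x² = 0
∂²ψ/∂y² = -10*z
∂²ψ/∂z² = 0
∇²ψ = -10*z
At (-2, -3, -2): 20.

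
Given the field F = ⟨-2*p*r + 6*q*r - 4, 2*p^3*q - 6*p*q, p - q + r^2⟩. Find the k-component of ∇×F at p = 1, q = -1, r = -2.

(∇×F)_3 = ∂F₂/∂p − ∂F₁/∂q
= 6*p^2*q - 6*q − (6*r)
= 6*p^2*q - 6*q - 6*r
At (1, -1, -2): 12.

12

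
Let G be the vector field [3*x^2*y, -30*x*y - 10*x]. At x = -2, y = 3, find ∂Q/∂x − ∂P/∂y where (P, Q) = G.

-112

∂G₂/∂x = -30*y - 10
∂G₁/∂y = 3*x^2
Scalar curl = -3*x^2 - 30*y - 10
At (-2, 3): -112.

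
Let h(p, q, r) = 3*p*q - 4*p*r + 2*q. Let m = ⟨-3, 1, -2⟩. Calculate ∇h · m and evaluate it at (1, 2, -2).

-29

∂h/∂p = 3*q - 4*r
∂h/∂q = 3*p + 2
∂h/∂r = -4*p
∇h at (1, 2, -2) = (14, 5, -4)
∇h · m = (14)(-3) + (5)(1) + (-4)(-2) = -29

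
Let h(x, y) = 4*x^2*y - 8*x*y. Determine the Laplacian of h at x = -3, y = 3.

24

∂²h/∂x² = 8*y
∂²h/∂y² = 0
∇²h = 8*y
At (-3, 3): 24.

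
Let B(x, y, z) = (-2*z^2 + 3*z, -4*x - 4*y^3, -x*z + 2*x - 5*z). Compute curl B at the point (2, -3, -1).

(0, 4, -4)

(∇×B)₁ = ∂B₃/∂y − ∂B₂/∂z = 0
(∇×B)₂ = ∂B₁/∂z − ∂B₃/∂x = -3*z + 1
(∇×B)₃ = ∂B₂/∂x − ∂B₁/∂y = -4
∇×B = (0, -3*z + 1, -4)
At (2, -3, -1): (0, 4, -4).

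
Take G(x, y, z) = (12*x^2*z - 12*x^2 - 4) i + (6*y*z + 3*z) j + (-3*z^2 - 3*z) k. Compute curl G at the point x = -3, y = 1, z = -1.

(-9, 108, 0)

(∇×G)₁ = ∂G₃/∂y − ∂G₂/∂z = -6*y - 3
(∇×G)₂ = ∂G₁/∂z − ∂G₃/∂x = 12*x^2
(∇×G)₃ = ∂G₂/∂x − ∂G₁/∂y = 0
∇×G = (-6*y - 3, 12*x^2, 0)
At (-3, 1, -1): (-9, 108, 0).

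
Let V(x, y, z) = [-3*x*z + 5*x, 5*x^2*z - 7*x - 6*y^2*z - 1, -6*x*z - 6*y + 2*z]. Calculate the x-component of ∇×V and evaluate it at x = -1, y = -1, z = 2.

(∇×V)_1 = ∂V₃/∂y − ∂V₂/∂z
= -6 − (5*x^2 - 6*y^2)
= -5*x^2 + 6*y^2 - 6
At (-1, -1, 2): -5.

-5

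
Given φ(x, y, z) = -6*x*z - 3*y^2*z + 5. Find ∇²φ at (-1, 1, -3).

18

∂²φ/∂x² = 0
∂²φ/∂y² = -6*z
∂²φ/∂z² = 0
∇²φ = -6*z
At (-1, 1, -3): 18.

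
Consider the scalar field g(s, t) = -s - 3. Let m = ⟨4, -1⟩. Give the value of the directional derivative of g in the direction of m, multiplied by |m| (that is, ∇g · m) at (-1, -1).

-4

∂g/∂s = -1
∂g/∂t = 0
∇g at (-1, -1) = (-1, 0)
∇g · m = (-1)(4) + (0)(-1) = -4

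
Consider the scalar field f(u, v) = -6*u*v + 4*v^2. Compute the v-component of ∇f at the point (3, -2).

(∇f)_2 = ∂f/∂v = -6*u + 8*v
At (3, -2): -34.

-34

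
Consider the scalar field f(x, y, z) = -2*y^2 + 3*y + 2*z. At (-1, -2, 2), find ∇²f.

-4

∂²f/∂x² = 0
∂²f/∂y² = -4
∂²f/∂z² = 0
∇²f = -4
At (-1, -2, 2): -4.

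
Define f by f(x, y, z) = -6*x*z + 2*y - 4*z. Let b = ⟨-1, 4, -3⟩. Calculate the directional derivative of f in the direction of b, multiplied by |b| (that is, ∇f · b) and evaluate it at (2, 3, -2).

∂f/∂x = -6*z
∂f/∂y = 2
∂f/∂z = -6*x - 4
∇f at (2, 3, -2) = (12, 2, -16)
∇f · b = (12)(-1) + (2)(4) + (-16)(-3) = 44

44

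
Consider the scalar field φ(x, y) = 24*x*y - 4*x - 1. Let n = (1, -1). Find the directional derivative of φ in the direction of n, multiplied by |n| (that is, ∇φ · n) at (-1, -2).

-28

∂φ/∂x = 24*y - 4
∂φ/∂y = 24*x
∇φ at (-1, -2) = (-52, -24)
∇φ · n = (-52)(1) + (-24)(-1) = -28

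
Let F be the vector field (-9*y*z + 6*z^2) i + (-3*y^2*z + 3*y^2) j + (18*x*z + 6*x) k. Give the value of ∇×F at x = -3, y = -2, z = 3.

(∇×F)₁ = ∂F₃/∂y − ∂F₂/∂z = 3*y^2
(∇×F)₂ = ∂F₁/∂z − ∂F₃/∂x = -9*y - 6*z - 6
(∇×F)₃ = ∂F₂/∂x − ∂F₁/∂y = 9*z
∇×F = (3*y^2, -9*y - 6*z - 6, 9*z)
At (-3, -2, 3): (12, -6, 27).

(12, -6, 27)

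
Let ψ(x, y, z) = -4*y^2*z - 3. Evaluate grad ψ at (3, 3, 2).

(0, -48, -36)

∂ψ/∂x = 0
∂ψ/∂y = -8*y*z
∂ψ/∂z = -4*y^2
∇ψ = (0, -8*y*z, -4*y^2)
At (3, 3, 2): (0, -48, -36).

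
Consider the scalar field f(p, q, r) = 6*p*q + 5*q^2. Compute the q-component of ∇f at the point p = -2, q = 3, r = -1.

18

(∇f)_2 = ∂f/∂q = 6*p + 10*q
At (-2, 3, -1): 18.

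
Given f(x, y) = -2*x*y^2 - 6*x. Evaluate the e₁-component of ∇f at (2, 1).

(∇f)_1 = ∂f/∂x = -2*y^2 - 6
At (2, 1): -8.

-8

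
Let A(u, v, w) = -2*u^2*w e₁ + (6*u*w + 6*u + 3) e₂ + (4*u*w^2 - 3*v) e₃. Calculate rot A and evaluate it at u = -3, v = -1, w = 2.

(∇×A)₁ = ∂A₃/∂v − ∂A₂/∂w = -6*u - 3
(∇×A)₂ = ∂A₁/∂w − ∂A₃/∂u = -2*u^2 - 4*w^2
(∇×A)₃ = ∂A₂/∂u − ∂A₁/∂v = 6*w + 6
∇×A = (-6*u - 3, -2*u^2 - 4*w^2, 6*w + 6)
At (-3, -1, 2): (15, -34, 18).

(15, -34, 18)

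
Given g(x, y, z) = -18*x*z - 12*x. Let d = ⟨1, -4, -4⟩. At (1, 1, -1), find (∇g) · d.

78

∂g/∂x = -18*z - 12
∂g/∂y = 0
∂g/∂z = -18*x
∇g at (1, 1, -1) = (6, 0, -18)
∇g · d = (6)(1) + (0)(-4) + (-18)(-4) = 78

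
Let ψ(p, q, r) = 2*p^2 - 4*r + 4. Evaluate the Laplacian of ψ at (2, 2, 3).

4

∂²ψ/∂p² = 4
∂²ψ/∂q² = 0
∂²ψ/∂r² = 0
∇²ψ = 4
At (2, 2, 3): 4.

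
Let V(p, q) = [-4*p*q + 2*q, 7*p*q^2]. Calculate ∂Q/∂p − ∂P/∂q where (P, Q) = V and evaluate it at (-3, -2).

∂V₂/∂p = 7*q^2
∂V₁/∂q = -4*p + 2
Scalar curl = 4*p + 7*q^2 - 2
At (-3, -2): 14.

14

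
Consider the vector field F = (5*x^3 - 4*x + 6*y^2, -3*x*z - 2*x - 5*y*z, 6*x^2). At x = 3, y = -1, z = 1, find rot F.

(4, -36, 7)

(∇×F)₁ = ∂F₃/∂y − ∂F₂/∂z = 3*x + 5*y
(∇×F)₂ = ∂F₁/∂z − ∂F₃/∂x = -12*x
(∇×F)₃ = ∂F₂/∂x − ∂F₁/∂y = -12*y - 3*z - 2
∇×F = (3*x + 5*y, -12*x, -12*y - 3*z - 2)
At (3, -1, 1): (4, -36, 7).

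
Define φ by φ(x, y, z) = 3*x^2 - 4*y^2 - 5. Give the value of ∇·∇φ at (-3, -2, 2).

∂²φ/∂x² = 6
∂²φ/∂y² = -8
∂²φ/∂z² = 0
∇²φ = -2
At (-3, -2, 2): -2.

-2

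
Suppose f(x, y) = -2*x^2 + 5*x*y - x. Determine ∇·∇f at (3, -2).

-4

∂²f/∂x² = -4
∂²f/∂y² = 0
∇²f = -4
At (3, -2): -4.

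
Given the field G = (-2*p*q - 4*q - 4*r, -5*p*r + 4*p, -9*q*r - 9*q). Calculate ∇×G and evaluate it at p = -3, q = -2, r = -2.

(∇×G)₁ = ∂G₃/∂q − ∂G₂/∂r = 5*p - 9*r - 9
(∇×G)₂ = ∂G₁/∂r − ∂G₃/∂p = -4
(∇×G)₃ = ∂G₂/∂p − ∂G₁/∂q = 2*p - 5*r + 8
∇×G = (5*p - 9*r - 9, -4, 2*p - 5*r + 8)
At (-3, -2, -2): (-6, -4, 12).

(-6, -4, 12)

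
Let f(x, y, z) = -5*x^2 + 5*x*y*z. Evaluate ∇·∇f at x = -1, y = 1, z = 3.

-10

∂²f/∂x² = -10
∂²f/∂y² = 0
∂²f/∂z² = 0
∇²f = -10
At (-1, 1, 3): -10.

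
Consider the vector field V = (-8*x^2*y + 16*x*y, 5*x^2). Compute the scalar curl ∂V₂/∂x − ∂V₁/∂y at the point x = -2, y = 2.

∂V₂/∂x = 10*x
∂V₁/∂y = -8*x^2 + 16*x
Scalar curl = 8*x^2 - 6*x
At (-2, 2): 44.

44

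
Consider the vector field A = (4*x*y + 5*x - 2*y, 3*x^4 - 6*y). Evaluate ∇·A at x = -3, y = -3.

∂A₁/∂x = 4*y + 5
∂A₂/∂y = -6
∇·A = 4*y - 1
At (-3, -3): -13.

-13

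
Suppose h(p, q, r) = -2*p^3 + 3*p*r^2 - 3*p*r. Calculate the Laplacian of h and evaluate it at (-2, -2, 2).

12

∂²h/∂p² = -12*p
∂²h/∂q² = 0
∂²h/∂r² = 6*p
∇²h = -6*p
At (-2, -2, 2): 12.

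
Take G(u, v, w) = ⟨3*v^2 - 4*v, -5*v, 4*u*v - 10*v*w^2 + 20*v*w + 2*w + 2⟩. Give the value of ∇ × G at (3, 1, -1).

(∇×G)₁ = ∂G₃/∂v − ∂G₂/∂w = 4*u - 10*w^2 + 20*w
(∇×G)₂ = ∂G₁/∂w − ∂G₃/∂u = -4*v
(∇×G)₃ = ∂G₂/∂u − ∂G₁/∂v = -6*v + 4
∇×G = (4*u - 10*w^2 + 20*w, -4*v, -6*v + 4)
At (3, 1, -1): (-18, -4, -2).

(-18, -4, -2)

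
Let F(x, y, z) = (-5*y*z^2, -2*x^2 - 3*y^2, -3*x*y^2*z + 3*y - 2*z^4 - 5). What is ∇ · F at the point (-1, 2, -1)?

8

∂F₁/∂x = 0
∂F₂/∂y = -6*y
∂F₃/∂z = -3*x*y^2 - 8*z^3
∇·F = -3*x*y^2 - 6*y - 8*z^3
At (-1, 2, -1): 8.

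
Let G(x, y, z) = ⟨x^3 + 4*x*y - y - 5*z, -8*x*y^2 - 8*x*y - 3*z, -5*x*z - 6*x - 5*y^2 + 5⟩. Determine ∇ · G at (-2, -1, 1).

∂G₁/∂x = 3*x^2 + 4*y
∂G₂/∂y = -16*x*y - 8*x
∂G₃/∂z = -5*x
∇·G = 3*x^2 - 16*x*y - 13*x + 4*y
At (-2, -1, 1): 2.

2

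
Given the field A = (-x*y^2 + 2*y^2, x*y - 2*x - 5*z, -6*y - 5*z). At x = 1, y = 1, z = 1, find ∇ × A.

(∇×A)₁ = ∂A₃/∂y − ∂A₂/∂z = -1
(∇×A)₂ = ∂A₁/∂z − ∂A₃/∂x = 0
(∇×A)₃ = ∂A₂/∂x − ∂A₁/∂y = 2*x*y - 3*y - 2
∇×A = (-1, 0, 2*x*y - 3*y - 2)
At (1, 1, 1): (-1, 0, -3).

(-1, 0, -3)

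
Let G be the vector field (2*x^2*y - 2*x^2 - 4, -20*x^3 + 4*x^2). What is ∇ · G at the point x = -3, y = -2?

∂G₁/∂x = 4*x*y - 4*x
∂G₂/∂y = 0
∇·G = 4*x*y - 4*x
At (-3, -2): 36.

36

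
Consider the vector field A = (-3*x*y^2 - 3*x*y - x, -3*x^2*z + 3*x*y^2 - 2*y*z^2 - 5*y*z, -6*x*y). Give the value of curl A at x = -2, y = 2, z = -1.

(26, 12, -30)

(∇×A)₁ = ∂A₃/∂y − ∂A₂/∂z = 3*x^2 - 6*x + 4*y*z + 5*y
(∇×A)₂ = ∂A₁/∂z − ∂A₃/∂x = 6*y
(∇×A)₃ = ∂A₂/∂x − ∂A₁/∂y = 6*x*y - 6*x*z + 3*x + 3*y^2
∇×A = (3*x^2 - 6*x + 4*y*z + 5*y, 6*y, 6*x*y - 6*x*z + 3*x + 3*y^2)
At (-2, 2, -1): (26, 12, -30).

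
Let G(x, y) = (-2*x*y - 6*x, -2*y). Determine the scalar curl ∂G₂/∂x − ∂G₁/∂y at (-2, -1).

-4

∂G₂/∂x = 0
∂G₁/∂y = -2*x
Scalar curl = 2*x
At (-2, -1): -4.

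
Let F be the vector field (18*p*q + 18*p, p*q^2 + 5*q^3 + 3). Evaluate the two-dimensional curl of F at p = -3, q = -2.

∂F₂/∂p = q^2
∂F₁/∂q = 18*p
Scalar curl = -18*p + q^2
At (-3, -2): 58.

58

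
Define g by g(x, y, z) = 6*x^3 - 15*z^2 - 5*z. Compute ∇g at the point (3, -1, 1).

(162, 0, -35)

∂g/∂x = 18*x^2
∂g/∂y = 0
∂g/∂z = -30*z - 5
∇g = (18*x^2, 0, -30*z - 5)
At (3, -1, 1): (162, 0, -35).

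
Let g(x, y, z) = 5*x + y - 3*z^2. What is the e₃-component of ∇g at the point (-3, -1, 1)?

(∇g)_3 = ∂g/∂z = -6*z
At (-3, -1, 1): -6.

-6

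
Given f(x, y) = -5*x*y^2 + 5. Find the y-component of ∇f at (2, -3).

60

(∇f)_2 = ∂f/∂y = -10*x*y
At (2, -3): 60.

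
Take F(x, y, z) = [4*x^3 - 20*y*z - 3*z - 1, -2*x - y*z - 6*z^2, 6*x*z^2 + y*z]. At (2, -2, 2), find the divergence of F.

∂F₁/∂x = 12*x^2
∂F₂/∂y = -z
∂F₃/∂z = 12*x*z + y
∇·F = 12*x^2 + 12*x*z + y - z
At (2, -2, 2): 92.

92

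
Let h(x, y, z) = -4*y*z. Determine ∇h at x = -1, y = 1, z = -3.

∂h/∂x = 0
∂h/∂y = -4*z
∂h/∂z = -4*y
∇h = (0, -4*z, -4*y)
At (-1, 1, -3): (0, 12, -4).

(0, 12, -4)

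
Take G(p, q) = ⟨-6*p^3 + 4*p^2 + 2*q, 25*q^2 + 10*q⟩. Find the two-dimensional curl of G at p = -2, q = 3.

∂G₂/∂p = 0
∂G₁/∂q = 2
Scalar curl = -2
At (-2, 3): -2.

-2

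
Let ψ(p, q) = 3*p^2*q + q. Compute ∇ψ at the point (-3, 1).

(-18, 28)

∂ψ/∂p = 6*p*q
∂ψ/∂q = 3*p^2 + 1
∇ψ = (6*p*q, 3*p^2 + 1)
At (-3, 1): (-18, 28).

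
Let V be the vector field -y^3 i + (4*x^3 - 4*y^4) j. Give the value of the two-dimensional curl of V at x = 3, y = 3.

135

∂V₂/∂x = 12*x^2
∂V₁/∂y = -3*y^2
Scalar curl = 12*x^2 + 3*y^2
At (3, 3): 135.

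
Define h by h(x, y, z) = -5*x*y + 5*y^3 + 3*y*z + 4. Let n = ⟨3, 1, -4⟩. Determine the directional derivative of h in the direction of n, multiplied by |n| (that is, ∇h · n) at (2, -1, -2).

26

∂h/∂x = -5*y
∂h/∂y = -5*x + 15*y^2 + 3*z
∂h/∂z = 3*y
∇h at (2, -1, -2) = (5, -1, -3)
∇h · n = (5)(3) + (-1)(1) + (-3)(-4) = 26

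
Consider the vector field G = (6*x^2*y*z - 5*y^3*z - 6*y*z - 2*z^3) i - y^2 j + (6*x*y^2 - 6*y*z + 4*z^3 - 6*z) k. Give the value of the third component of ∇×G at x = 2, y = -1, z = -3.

(∇×G)_3 = ∂G₂/∂x − ∂G₁/∂y
= 0 − (6*x^2*z - 15*y^2*z - 6*z)
= -6*x^2*z + 15*y^2*z + 6*z
At (2, -1, -3): 9.

9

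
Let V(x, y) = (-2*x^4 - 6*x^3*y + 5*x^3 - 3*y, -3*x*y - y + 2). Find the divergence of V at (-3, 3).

-127

∂V₁/∂x = -8*x^3 - 18*x^2*y + 15*x^2
∂V₂/∂y = -3*x - 1
∇·V = -8*x^3 - 18*x^2*y + 15*x^2 - 3*x - 1
At (-3, 3): -127.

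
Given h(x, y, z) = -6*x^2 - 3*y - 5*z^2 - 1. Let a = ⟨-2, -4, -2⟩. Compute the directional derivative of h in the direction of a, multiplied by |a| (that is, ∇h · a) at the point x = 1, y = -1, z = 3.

96

∂h/∂x = -12*x
∂h/∂y = -3
∂h/∂z = -10*z
∇h at (1, -1, 3) = (-12, -3, -30)
∇h · a = (-12)(-2) + (-3)(-4) + (-30)(-2) = 96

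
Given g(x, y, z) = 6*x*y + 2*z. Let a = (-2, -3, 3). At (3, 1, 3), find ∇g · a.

∂g/∂x = 6*y
∂g/∂y = 6*x
∂g/∂z = 2
∇g at (3, 1, 3) = (6, 18, 2)
∇g · a = (6)(-2) + (18)(-3) + (2)(3) = -60

-60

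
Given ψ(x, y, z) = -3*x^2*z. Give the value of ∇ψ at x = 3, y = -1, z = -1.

(18, 0, -27)

∂ψ/∂x = -6*x*z
∂ψ/∂y = 0
∂ψ/∂z = -3*x^2
∇ψ = (-6*x*z, 0, -3*x^2)
At (3, -1, -1): (18, 0, -27).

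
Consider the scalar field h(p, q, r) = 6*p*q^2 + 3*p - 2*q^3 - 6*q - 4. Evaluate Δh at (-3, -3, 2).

0

∂²h/∂p² = 0
∂²h/∂q² = 12*(p - q)
∂²h/∂r² = 0
∇²h = 12*p - 12*q
At (-3, -3, 2): 0.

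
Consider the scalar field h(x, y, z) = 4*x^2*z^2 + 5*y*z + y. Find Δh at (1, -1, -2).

40

∂²h/∂x² = 8*z^2
∂²h/∂y² = 0
∂²h/∂z² = 8*x^2
∇²h = 8*x^2 + 8*z^2
At (1, -1, -2): 40.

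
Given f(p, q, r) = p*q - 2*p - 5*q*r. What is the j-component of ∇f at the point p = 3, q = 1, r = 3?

(∇f)_2 = ∂f/∂q = p - 5*r
At (3, 1, 3): -12.

-12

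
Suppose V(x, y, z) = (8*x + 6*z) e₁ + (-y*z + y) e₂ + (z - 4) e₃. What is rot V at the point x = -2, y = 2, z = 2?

(2, 6, 0)

(∇×V)₁ = ∂V₃/∂y − ∂V₂/∂z = y
(∇×V)₂ = ∂V₁/∂z − ∂V₃/∂x = 6
(∇×V)₃ = ∂V₂/∂x − ∂V₁/∂y = 0
∇×V = (y, 6, 0)
At (-2, 2, 2): (2, 6, 0).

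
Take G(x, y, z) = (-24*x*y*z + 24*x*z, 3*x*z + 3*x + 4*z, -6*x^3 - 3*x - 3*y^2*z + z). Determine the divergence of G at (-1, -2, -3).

-227

∂G₁/∂x = -24*y*z + 24*z
∂G₂/∂y = 0
∂G₃/∂z = -3*y^2 + 1
∇·G = -3*y^2 - 24*y*z + 24*z + 1
At (-1, -2, -3): -227.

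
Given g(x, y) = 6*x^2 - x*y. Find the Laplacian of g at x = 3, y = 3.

∂²g/∂x² = 12
∂²g/∂y² = 0
∇²g = 12
At (3, 3): 12.

12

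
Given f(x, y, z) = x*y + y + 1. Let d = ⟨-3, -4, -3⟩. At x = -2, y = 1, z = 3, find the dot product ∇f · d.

∂f/∂x = y
∂f/∂y = x + 1
∂f/∂z = 0
∇f at (-2, 1, 3) = (1, -1, 0)
∇f · d = (1)(-3) + (-1)(-4) + (0)(-3) = 1

1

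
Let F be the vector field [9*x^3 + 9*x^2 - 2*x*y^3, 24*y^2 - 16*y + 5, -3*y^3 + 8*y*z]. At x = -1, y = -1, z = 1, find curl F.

(∇×F)₁ = ∂F₃/∂y − ∂F₂/∂z = -9*y^2 + 8*z
(∇×F)₂ = ∂F₁/∂z − ∂F₃/∂x = 0
(∇×F)₃ = ∂F₂/∂x − ∂F₁/∂y = 6*x*y^2
∇×F = (-9*y^2 + 8*z, 0, 6*x*y^2)
At (-1, -1, 1): (-1, 0, -6).

(-1, 0, -6)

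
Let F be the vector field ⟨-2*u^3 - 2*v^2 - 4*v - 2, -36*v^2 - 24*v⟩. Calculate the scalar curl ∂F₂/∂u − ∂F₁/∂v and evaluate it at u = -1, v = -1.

0

∂F₂/∂u = 0
∂F₁/∂v = -4*v - 4
Scalar curl = 4*v + 4
At (-1, -1): 0.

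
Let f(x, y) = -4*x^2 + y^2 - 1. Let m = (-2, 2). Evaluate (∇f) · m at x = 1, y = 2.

∂f/∂x = -8*x
∂f/∂y = 2*y
∇f at (1, 2) = (-8, 4)
∇f · m = (-8)(-2) + (4)(2) = 24

24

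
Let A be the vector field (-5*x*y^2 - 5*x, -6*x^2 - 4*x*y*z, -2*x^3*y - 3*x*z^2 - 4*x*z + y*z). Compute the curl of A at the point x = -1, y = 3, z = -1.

(-11, 17, -6)

(∇×A)₁ = ∂A₃/∂y − ∂A₂/∂z = -2*x^3 + 4*x*y + z
(∇×A)₂ = ∂A₁/∂z − ∂A₃/∂x = 6*x^2*y + 3*z^2 + 4*z
(∇×A)₃ = ∂A₂/∂x − ∂A₁/∂y = 10*x*y - 12*x - 4*y*z
∇×A = (-2*x^3 + 4*x*y + z, 6*x^2*y + 3*z^2 + 4*z, 10*x*y - 12*x - 4*y*z)
At (-1, 3, -1): (-11, 17, -6).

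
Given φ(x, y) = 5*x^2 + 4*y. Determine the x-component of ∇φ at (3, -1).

30

(∇φ)_1 = ∂φ/∂x = 10*x
At (3, -1): 30.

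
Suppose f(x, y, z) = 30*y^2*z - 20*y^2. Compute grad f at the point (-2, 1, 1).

∂f/∂x = 0
∂f/∂y = 60*y*z - 40*y
∂f/∂z = 30*y^2
∇f = (0, 60*y*z - 40*y, 30*y^2)
At (-2, 1, 1): (0, 20, 30).

(0, 20, 30)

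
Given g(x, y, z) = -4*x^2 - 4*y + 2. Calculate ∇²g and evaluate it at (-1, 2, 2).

∂²g/∂x² = -8
∂²g/∂y² = 0
∂²g/∂z² = 0
∇²g = -8
At (-1, 2, 2): -8.

-8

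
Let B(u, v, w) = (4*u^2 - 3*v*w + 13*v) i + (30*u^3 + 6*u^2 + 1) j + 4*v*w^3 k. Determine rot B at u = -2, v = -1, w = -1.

(-4, 3, 320)

(∇×B)₁ = ∂B₃/∂v − ∂B₂/∂w = 4*w^3
(∇×B)₂ = ∂B₁/∂w − ∂B₃/∂u = -3*v
(∇×B)₃ = ∂B₂/∂u − ∂B₁/∂v = 90*u^2 + 12*u + 3*w - 13
∇×B = (4*w^3, -3*v, 90*u^2 + 12*u + 3*w - 13)
At (-2, -1, -1): (-4, 3, 320).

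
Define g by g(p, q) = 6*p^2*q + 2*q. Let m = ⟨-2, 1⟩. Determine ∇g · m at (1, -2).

∂g/∂p = 12*p*q
∂g/∂q = 6*p^2 + 2
∇g at (1, -2) = (-24, 8)
∇g · m = (-24)(-2) + (8)(1) = 56

56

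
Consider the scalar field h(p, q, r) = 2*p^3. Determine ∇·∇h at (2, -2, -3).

∂²h/∂p² = 12*p
∂²h/∂q² = 0
∂²h/∂r² = 0
∇²h = 12*p
At (2, -2, -3): 24.

24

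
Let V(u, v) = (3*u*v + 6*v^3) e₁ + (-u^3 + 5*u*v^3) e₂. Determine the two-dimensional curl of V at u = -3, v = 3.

-45

∂V₂/∂u = -3*u^2 + 5*v^3
∂V₁/∂v = 3*u + 18*v^2
Scalar curl = -3*u^2 - 3*u + 5*v^3 - 18*v^2
At (-3, 3): -45.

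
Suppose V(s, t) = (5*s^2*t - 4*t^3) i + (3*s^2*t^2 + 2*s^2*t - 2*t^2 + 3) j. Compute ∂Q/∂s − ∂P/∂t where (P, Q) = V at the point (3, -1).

-27

∂V₂/∂s = 6*s*t^2 + 4*s*t
∂V₁/∂t = 5*s^2 - 12*t^2
Scalar curl = -5*s^2 + 6*s*t^2 + 4*s*t + 12*t^2
At (3, -1): -27.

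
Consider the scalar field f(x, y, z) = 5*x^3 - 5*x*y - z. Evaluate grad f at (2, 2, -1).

(50, -10, -1)

∂f/∂x = 15*x^2 - 5*y
∂f/∂y = -5*x
∂f/∂z = -1
∇f = (15*x^2 - 5*y, -5*x, -1)
At (2, 2, -1): (50, -10, -1).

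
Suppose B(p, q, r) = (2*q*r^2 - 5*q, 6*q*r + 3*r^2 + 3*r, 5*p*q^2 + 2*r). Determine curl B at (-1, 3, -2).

(∇×B)₁ = ∂B₃/∂q − ∂B₂/∂r = 10*p*q - 6*q - 6*r - 3
(∇×B)₂ = ∂B₁/∂r − ∂B₃/∂p = -5*q^2 + 4*q*r
(∇×B)₃ = ∂B₂/∂p − ∂B₁/∂q = -2*r^2 + 5
∇×B = (10*p*q - 6*q - 6*r - 3, -5*q^2 + 4*q*r, -2*r^2 + 5)
At (-1, 3, -2): (-39, -69, -3).

(-39, -69, -3)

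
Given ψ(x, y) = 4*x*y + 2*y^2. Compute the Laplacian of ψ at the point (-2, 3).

∂²ψ/∂x² = 0
∂²ψ/∂y² = 4
∇²ψ = 4
At (-2, 3): 4.

4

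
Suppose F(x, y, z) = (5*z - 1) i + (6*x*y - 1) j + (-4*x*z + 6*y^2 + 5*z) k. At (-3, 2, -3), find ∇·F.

∂F₁/∂x = 0
∂F₂/∂y = 6*x
∂F₃/∂z = -4*x + 5
∇·F = 2*x + 5
At (-3, 2, -3): -1.

-1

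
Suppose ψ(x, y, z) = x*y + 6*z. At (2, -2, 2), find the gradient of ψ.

∂ψ/∂x = y
∂ψ/∂y = x
∂ψ/∂z = 6
∇ψ = (y, x, 6)
At (2, -2, 2): (-2, 2, 6).

(-2, 2, 6)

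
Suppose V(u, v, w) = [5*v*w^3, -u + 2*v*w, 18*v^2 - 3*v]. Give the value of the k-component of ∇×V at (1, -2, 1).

(∇×V)_3 = ∂V₂/∂u − ∂V₁/∂v
= -1 − (5*w^3)
= -5*w^3 - 1
At (1, -2, 1): -6.

-6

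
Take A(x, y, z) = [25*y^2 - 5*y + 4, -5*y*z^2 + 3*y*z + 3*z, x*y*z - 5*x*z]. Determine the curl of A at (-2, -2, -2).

(∇×A)₁ = ∂A₃/∂y − ∂A₂/∂z = x*z + 10*y*z - 3*y - 3
(∇×A)₂ = ∂A₁/∂z − ∂A₃/∂x = -y*z + 5*z
(∇×A)₃ = ∂A₂/∂x − ∂A₁/∂y = -50*y + 5
∇×A = (x*z + 10*y*z - 3*y - 3, -y*z + 5*z, -50*y + 5)
At (-2, -2, -2): (47, -14, 105).

(47, -14, 105)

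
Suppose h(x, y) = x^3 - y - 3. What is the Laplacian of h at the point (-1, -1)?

-6

∂²h/∂x² = 6*x
∂²h/∂y² = 0
∇²h = 6*x
At (-1, -1): -6.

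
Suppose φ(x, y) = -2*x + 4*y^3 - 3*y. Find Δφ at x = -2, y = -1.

-24

∂²φ/∂x² = 0
∂²φ/∂y² = 24*y
∇²φ = 24*y
At (-2, -1): -24.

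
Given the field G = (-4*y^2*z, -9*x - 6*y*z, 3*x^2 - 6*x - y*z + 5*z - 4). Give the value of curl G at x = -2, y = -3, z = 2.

(∇×G)₁ = ∂G₃/∂y − ∂G₂/∂z = 6*y - z
(∇×G)₂ = ∂G₁/∂z − ∂G₃/∂x = -6*x - 4*y^2 + 6
(∇×G)₃ = ∂G₂/∂x − ∂G₁/∂y = 8*y*z - 9
∇×G = (6*y - z, -6*x - 4*y^2 + 6, 8*y*z - 9)
At (-2, -3, 2): (-20, -18, -57).

(-20, -18, -57)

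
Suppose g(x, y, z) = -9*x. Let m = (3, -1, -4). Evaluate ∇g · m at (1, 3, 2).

-27

∂g/∂x = -9
∂g/∂y = 0
∂g/∂z = 0
∇g at (1, 3, 2) = (-9, 0, 0)
∇g · m = (-9)(3) + (0)(-1) + (0)(-4) = -27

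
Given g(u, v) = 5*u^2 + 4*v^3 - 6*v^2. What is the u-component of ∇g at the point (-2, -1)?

(∇g)_1 = ∂g/∂u = 10*u
At (-2, -1): -20.

-20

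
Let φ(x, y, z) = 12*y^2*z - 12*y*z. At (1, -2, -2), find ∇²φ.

-48

∂²φ/∂x² = 0
∂²φ/∂y² = 24*z
∂²φ/∂z² = 0
∇²φ = 24*z
At (1, -2, -2): -48.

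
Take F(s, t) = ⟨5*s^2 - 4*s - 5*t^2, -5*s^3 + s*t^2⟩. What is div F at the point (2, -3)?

∂F₁/∂s = 10*s - 4
∂F₂/∂t = 2*s*t
∇·F = 2*s*t + 10*s - 4
At (2, -3): 4.

4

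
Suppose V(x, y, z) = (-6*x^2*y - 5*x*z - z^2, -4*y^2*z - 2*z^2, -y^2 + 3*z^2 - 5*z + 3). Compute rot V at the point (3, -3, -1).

(38, -13, 54)

(∇×V)₁ = ∂V₃/∂y − ∂V₂/∂z = 4*y^2 - 2*y + 4*z
(∇×V)₂ = ∂V₁/∂z − ∂V₃/∂x = -5*x - 2*z
(∇×V)₃ = ∂V₂/∂x − ∂V₁/∂y = 6*x^2
∇×V = (4*y^2 - 2*y + 4*z, -5*x - 2*z, 6*x^2)
At (3, -3, -1): (38, -13, 54).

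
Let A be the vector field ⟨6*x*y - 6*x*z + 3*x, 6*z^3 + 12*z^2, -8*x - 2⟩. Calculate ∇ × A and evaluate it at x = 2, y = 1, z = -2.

(-24, -4, -12)

(∇×A)₁ = ∂A₃/∂y − ∂A₂/∂z = -18*z^2 - 24*z
(∇×A)₂ = ∂A₁/∂z − ∂A₃/∂x = -6*x + 8
(∇×A)₃ = ∂A₂/∂x − ∂A₁/∂y = -6*x
∇×A = (-18*z^2 - 24*z, -6*x + 8, -6*x)
At (2, 1, -2): (-24, -4, -12).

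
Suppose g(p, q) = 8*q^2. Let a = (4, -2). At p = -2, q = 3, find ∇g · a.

∂g/∂p = 0
∂g/∂q = 16*q
∇g at (-2, 3) = (0, 48)
∇g · a = (0)(4) + (48)(-2) = -96

-96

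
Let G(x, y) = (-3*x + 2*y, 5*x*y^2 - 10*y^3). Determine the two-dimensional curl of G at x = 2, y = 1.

3

∂G₂/∂x = 5*y^2
∂G₁/∂y = 2
Scalar curl = 5*y^2 - 2
At (2, 1): 3.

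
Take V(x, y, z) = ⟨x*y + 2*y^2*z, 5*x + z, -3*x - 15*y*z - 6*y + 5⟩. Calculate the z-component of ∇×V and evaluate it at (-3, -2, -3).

-16

(∇×V)_3 = ∂V₂/∂x − ∂V₁/∂y
= 5 − (x + 4*y*z)
= -x - 4*y*z + 5
At (-3, -2, -3): -16.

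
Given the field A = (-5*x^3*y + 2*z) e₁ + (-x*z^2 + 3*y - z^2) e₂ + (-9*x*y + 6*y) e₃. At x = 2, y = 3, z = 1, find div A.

∂A₁/∂x = -15*x^2*y
∂A₂/∂y = 3
∂A₃/∂z = 0
∇·A = -15*x^2*y + 3
At (2, 3, 1): -177.

-177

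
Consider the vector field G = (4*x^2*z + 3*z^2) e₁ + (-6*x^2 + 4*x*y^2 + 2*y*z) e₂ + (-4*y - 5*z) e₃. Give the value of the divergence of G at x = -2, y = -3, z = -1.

∂G₁/∂x = 8*x*z
∂G₂/∂y = 8*x*y + 2*z
∂G₃/∂z = -5
∇·G = 8*x*y + 8*x*z + 2*z - 5
At (-2, -3, -1): 57.

57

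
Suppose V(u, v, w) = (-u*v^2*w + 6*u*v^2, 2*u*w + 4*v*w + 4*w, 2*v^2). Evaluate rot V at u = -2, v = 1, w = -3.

(0, 2, 30)

(∇×V)₁ = ∂V₃/∂v − ∂V₂/∂w = -2*u - 4
(∇×V)₂ = ∂V₁/∂w − ∂V₃/∂u = -u*v^2
(∇×V)₃ = ∂V₂/∂u − ∂V₁/∂v = 2*u*v*w - 12*u*v + 2*w
∇×V = (-2*u - 4, -u*v^2, 2*u*v*w - 12*u*v + 2*w)
At (-2, 1, -3): (0, 2, 30).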